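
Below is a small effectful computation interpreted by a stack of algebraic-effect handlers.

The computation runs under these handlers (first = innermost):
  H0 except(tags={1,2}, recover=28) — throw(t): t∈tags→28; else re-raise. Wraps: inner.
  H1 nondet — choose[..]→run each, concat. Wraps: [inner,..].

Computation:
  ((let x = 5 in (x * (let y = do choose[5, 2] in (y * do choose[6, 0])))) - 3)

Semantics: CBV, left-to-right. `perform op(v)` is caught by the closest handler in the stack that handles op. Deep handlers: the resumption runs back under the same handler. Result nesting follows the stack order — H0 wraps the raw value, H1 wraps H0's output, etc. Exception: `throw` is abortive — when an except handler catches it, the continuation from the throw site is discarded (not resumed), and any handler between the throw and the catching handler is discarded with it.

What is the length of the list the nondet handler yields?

Working:
choose[5, 2] @ H1
  branch[0] choose=5:
    choose[6, 0] @ H1
      branch[0] choose=6:
        H0 returns 147
        H1 returns [147]
      branch[1] choose=0:
        H0 returns -3
        H1 returns [-3]
  branch[1] choose=2:
    choose[6, 0] @ H1
      branch[0] choose=6:
        H0 returns 57
        H1 returns [57]
      branch[1] choose=0:
        H0 returns -3
        H1 returns [-3]
= [147, -3, 57, -3]

Answer: 4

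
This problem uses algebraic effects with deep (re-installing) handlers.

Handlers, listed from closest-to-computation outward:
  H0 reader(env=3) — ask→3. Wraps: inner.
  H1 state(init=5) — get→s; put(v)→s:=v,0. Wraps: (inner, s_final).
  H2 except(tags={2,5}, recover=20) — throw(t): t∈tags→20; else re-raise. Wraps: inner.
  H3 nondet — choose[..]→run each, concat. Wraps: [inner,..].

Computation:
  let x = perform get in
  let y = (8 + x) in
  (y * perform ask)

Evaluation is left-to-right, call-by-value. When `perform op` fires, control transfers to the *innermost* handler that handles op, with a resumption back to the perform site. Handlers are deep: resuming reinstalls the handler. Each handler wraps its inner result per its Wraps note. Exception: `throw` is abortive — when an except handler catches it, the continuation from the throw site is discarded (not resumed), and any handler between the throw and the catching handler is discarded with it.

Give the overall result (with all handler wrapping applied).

Evaluation trace:
get @ H1 ⇒ 5
ask @ H0 ⇒ 3
H0 returns 39
H1 returns (39, 5)
H2 returns (39, 5)
H3 returns [(39, 5)]
= [(39, 5)]

Answer: [(39, 5)]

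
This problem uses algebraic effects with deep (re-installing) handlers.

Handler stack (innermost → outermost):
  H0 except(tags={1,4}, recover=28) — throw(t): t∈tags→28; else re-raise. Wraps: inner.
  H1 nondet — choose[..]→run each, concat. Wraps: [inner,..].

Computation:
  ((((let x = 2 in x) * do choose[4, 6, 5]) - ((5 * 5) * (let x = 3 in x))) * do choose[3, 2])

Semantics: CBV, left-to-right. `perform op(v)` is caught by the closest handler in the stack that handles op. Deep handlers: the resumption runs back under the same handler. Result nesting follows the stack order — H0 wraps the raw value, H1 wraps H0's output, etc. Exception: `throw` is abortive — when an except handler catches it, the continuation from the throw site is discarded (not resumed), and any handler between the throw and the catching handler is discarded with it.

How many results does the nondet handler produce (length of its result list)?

Answer: 6

Working:
choose[4, 6, 5] @ H1
  branch[0] choose=4:
    choose[3, 2] @ H1
      branch[0] choose=3:
        H0 returns -201
        H1 returns [-201]
      branch[1] choose=2:
        H0 returns -134
        H1 returns [-134]
  branch[1] choose=6:
    choose[3, 2] @ H1
      branch[0] choose=3:
        H0 returns -189
        H1 returns [-189]
      branch[1] choose=2:
        H0 returns -126
        H1 returns [-126]
  branch[2] choose=5:
    choose[3, 2] @ H1
      branch[0] choose=3:
        H0 returns -195
        H1 returns [-195]
      branch[1] choose=2:
        H0 returns -130
        H1 returns [-130]
= [-201, -134, -189, -126, -195, -130]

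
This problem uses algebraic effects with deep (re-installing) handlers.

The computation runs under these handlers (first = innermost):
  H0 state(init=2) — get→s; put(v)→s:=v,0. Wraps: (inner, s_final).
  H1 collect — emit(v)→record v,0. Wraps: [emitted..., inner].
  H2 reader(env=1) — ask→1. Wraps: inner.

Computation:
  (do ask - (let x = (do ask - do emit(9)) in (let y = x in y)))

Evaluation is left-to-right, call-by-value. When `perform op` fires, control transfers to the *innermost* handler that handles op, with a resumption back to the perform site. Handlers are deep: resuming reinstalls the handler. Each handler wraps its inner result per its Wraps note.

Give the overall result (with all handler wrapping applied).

Evaluation trace:
ask @ H2 ⇒ 1
ask @ H2 ⇒ 1
emit(9) @ H1 ⇒ out+=9
H0 returns (0, 2)
H1 returns [9, (0, 2)]
H2 returns [9, (0, 2)]
= [9, (0, 2)]

Answer: [9, (0, 2)]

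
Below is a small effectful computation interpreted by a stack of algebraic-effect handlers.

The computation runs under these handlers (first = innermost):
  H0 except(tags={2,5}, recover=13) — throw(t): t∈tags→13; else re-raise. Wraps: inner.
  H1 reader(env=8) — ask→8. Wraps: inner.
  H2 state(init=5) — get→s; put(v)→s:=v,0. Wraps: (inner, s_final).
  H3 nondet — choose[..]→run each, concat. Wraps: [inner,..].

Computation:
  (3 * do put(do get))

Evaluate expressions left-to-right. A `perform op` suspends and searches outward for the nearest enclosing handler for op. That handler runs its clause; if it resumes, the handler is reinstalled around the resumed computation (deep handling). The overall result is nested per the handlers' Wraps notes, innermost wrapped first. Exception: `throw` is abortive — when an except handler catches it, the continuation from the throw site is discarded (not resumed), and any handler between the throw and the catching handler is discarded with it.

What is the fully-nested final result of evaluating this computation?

Evaluation trace:
get @ H2 ⇒ 5
put(5) @ H2 ⇒ s:=5
H0 returns 0
H1 returns 0
H2 returns (0, 5)
H3 returns [(0, 5)]
= [(0, 5)]

Answer: [(0, 5)]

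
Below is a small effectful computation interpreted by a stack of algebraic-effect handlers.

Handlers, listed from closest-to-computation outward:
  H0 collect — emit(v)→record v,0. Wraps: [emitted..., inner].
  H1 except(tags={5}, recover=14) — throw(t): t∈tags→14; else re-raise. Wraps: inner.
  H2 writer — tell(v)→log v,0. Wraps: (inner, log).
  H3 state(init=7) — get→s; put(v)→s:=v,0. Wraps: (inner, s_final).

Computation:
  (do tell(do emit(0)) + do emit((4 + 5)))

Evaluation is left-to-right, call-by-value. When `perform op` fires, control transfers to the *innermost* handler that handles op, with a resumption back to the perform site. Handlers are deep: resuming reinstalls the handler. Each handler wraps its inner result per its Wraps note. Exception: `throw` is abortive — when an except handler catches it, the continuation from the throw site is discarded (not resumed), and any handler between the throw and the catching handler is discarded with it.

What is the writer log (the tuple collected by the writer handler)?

Step-by-step:
emit(0) @ H0 ⇒ out+=0
tell(0) @ H2 ⇒ log+=0
emit(9) @ H0 ⇒ out+=9
H0 returns [0, 9, 0]
H1 returns [0, 9, 0]
H2 returns ([0, 9, 0], (0))
H3 returns (([0, 9, 0], (0)), 7)
= (([0, 9, 0], (0)), 7)

Answer: (0)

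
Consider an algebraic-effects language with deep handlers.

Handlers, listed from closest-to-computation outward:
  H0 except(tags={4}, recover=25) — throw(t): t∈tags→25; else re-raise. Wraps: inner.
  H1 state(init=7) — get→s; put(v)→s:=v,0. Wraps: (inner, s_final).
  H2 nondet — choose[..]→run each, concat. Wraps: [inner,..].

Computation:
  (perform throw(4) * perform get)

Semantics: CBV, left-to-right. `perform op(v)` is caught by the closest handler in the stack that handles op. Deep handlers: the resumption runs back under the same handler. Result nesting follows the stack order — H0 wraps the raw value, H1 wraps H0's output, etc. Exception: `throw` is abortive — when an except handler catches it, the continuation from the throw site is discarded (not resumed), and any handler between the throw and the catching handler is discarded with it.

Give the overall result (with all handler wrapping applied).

Answer: [(25, 7)]

Step-by-step:
throw(4) @ H0 caught ⇒ 25
H1 returns (25, 7)
H2 returns [(25, 7)]
= [(25, 7)]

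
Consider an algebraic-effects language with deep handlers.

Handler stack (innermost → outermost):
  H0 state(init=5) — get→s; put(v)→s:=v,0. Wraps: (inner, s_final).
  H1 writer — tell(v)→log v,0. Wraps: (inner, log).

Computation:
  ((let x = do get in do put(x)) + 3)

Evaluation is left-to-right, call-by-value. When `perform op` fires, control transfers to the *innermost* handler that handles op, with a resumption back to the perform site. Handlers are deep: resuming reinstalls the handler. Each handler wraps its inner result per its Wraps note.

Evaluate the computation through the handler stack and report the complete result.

Answer: ((3, 5), ())

Working:
get @ H0 ⇒ 5
put(5) @ H0 ⇒ s:=5
H0 returns (3, 5)
H1 returns ((3, 5), ())
= ((3, 5), ())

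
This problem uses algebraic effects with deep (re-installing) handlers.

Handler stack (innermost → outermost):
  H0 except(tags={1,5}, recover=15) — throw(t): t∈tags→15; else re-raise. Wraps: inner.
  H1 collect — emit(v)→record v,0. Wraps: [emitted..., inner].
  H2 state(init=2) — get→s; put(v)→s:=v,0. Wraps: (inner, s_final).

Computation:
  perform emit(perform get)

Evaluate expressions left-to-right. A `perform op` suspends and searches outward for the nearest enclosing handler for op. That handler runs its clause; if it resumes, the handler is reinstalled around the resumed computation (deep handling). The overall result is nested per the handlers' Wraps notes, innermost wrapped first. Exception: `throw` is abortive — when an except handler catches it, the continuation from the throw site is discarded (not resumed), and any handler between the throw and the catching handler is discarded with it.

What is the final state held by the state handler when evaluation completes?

Answer: 2

Working:
get @ H2 ⇒ 2
emit(2) @ H1 ⇒ out+=2
H0 returns 0
H1 returns [2, 0]
H2 returns ([2, 0], 2)
= ([2, 0], 2)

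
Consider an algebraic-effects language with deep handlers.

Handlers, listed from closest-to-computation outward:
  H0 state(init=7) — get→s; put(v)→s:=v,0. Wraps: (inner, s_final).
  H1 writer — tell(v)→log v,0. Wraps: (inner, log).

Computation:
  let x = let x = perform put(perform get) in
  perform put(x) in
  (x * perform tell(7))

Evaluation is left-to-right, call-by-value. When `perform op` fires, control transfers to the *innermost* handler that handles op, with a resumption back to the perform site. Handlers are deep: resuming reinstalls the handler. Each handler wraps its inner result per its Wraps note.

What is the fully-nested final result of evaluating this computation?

Answer: ((0, 0), (7))

Evaluation trace:
get @ H0 ⇒ 7
put(7) @ H0 ⇒ s:=7
put(0) @ H0 ⇒ s:=0
tell(7) @ H1 ⇒ log+=7
H0 returns (0, 0)
H1 returns ((0, 0), (7))
= ((0, 0), (7))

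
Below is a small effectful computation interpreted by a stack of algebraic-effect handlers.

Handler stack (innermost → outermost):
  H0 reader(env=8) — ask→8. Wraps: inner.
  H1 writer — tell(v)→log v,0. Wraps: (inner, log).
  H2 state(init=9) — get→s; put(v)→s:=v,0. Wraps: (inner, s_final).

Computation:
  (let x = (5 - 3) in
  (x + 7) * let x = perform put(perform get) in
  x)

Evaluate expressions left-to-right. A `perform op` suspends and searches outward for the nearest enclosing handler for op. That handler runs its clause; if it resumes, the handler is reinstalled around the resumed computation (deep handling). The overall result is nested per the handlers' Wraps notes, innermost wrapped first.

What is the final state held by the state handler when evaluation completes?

Answer: 9

Step-by-step:
get @ H2 ⇒ 9
put(9) @ H2 ⇒ s:=9
H0 returns 0
H1 returns (0, ())
H2 returns ((0, ()), 9)
= ((0, ()), 9)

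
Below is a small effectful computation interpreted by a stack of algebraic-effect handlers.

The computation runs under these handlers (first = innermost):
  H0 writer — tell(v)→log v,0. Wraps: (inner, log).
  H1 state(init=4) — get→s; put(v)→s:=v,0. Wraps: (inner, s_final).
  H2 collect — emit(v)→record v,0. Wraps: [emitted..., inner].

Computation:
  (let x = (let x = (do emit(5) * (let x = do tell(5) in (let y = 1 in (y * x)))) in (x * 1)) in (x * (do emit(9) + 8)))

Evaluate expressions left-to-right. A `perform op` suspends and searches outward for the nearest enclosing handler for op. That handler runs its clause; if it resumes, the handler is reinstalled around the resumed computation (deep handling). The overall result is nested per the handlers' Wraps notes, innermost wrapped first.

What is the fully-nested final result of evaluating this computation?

Working:
emit(5) @ H2 ⇒ out+=5
tell(5) @ H0 ⇒ log+=5
emit(9) @ H2 ⇒ out+=9
H0 returns (0, (5))
H1 returns ((0, (5)), 4)
H2 returns [5, 9, ((0, (5)), 4)]
= [5, 9, ((0, (5)), 4)]

Answer: [5, 9, ((0, (5)), 4)]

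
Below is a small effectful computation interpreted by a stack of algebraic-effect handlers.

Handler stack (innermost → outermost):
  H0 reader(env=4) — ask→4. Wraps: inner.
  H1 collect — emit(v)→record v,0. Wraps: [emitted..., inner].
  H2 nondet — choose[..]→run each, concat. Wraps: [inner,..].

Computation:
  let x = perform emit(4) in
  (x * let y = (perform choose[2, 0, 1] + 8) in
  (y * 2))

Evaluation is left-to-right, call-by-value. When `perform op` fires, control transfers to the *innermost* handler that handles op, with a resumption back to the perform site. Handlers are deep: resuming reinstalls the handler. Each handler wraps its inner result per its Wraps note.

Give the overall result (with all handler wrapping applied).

Evaluation trace:
emit(4) @ H1 ⇒ out+=4
choose[2, 0, 1] @ H2
  branch[0] choose=2:
    H0 returns 0
    H1 returns [4, 0]
    H2 returns [[4, 0]]
  branch[1] choose=0:
    H0 returns 0
    H1 returns [4, 0]
    H2 returns [[4, 0]]
  branch[2] choose=1:
    H0 returns 0
    H1 returns [4, 0]
    H2 returns [[4, 0]]
= [[4, 0], [4, 0], [4, 0]]

Answer: [[4, 0], [4, 0], [4, 0]]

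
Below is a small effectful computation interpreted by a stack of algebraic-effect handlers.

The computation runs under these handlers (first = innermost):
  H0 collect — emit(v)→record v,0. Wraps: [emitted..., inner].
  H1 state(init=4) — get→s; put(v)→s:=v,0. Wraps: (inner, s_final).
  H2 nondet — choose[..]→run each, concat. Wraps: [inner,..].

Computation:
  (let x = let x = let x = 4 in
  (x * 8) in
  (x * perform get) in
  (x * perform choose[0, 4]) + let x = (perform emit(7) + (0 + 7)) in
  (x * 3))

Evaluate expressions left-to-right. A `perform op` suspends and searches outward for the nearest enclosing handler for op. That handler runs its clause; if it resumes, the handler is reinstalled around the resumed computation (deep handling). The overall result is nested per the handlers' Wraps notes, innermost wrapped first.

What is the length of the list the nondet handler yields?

Evaluation trace:
get @ H1 ⇒ 4
choose[0, 4] @ H2
  branch[0] choose=0:
    emit(7) @ H0 ⇒ out+=7
    H0 returns [7, 21]
    H1 returns ([7, 21], 4)
    H2 returns [([7, 21], 4)]
  branch[1] choose=4:
    emit(7) @ H0 ⇒ out+=7
    H0 returns [7, 533]
    H1 returns ([7, 533], 4)
    H2 returns [([7, 533], 4)]
= [([7, 21], 4), ([7, 533], 4)]

Answer: 2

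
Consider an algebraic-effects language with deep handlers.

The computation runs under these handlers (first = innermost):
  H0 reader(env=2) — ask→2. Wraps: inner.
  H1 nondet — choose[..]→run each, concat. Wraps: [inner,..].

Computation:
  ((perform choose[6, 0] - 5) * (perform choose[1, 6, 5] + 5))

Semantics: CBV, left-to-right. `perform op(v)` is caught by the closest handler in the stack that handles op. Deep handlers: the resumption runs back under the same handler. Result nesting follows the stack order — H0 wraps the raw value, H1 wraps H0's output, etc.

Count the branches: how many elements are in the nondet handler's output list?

Evaluation trace:
choose[6, 0] @ H1
  branch[0] choose=6:
    choose[1, 6, 5] @ H1
      branch[0] choose=1:
        H0 returns 6
        H1 returns [6]
      branch[1] choose=6:
        H0 returns 11
        H1 returns [11]
      branch[2] choose=5:
        H0 returns 10
        H1 returns [10]
  branch[1] choose=0:
    choose[1, 6, 5] @ H1
      branch[0] choose=1:
        H0 returns -30
        H1 returns [-30]
      branch[1] choose=6:
        H0 returns -55
        H1 returns [-55]
      branch[2] choose=5:
        H0 returns -50
        H1 returns [-50]
= [6, 11, 10, -30, -55, -50]

Answer: 6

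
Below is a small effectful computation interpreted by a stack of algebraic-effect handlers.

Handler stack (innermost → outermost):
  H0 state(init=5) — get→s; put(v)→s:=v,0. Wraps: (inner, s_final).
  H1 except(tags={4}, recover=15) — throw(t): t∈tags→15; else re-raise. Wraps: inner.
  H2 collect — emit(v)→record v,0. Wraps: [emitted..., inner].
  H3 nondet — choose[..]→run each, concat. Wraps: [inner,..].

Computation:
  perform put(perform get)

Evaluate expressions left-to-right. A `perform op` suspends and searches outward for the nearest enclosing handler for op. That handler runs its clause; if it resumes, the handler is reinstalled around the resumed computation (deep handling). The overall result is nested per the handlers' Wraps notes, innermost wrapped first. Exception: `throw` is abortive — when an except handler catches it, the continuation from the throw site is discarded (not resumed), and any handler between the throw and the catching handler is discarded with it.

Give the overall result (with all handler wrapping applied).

Evaluation trace:
get @ H0 ⇒ 5
put(5) @ H0 ⇒ s:=5
H0 returns (0, 5)
H1 returns (0, 5)
H2 returns [(0, 5)]
H3 returns [[(0, 5)]]
= [[(0, 5)]]

Answer: [[(0, 5)]]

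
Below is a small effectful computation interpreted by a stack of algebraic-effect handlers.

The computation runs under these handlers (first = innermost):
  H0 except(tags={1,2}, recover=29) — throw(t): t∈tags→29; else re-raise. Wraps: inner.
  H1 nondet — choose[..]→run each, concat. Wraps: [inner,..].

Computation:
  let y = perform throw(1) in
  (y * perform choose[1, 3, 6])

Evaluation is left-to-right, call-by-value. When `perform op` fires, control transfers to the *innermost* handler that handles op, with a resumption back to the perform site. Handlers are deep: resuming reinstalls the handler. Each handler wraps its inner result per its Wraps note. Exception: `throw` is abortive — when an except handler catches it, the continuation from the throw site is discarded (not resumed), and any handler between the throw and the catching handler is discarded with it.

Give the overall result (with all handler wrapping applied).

Answer: [29]

Evaluation trace:
throw(1) @ H0 caught ⇒ 29
H1 returns [29]
= [29]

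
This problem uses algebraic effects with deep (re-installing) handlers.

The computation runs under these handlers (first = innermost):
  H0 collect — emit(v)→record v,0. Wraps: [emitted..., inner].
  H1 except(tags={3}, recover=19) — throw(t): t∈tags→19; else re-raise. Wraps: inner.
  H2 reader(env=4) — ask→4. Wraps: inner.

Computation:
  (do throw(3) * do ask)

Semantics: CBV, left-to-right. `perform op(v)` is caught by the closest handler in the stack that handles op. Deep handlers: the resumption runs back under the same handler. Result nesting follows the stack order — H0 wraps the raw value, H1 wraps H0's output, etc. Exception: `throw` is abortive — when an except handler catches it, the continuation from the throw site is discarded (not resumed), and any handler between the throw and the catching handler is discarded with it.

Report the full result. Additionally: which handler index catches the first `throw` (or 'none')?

Answer: 19 ; first throw caught by: H1

Evaluation trace:
throw(3) @ H1 caught ⇒ 19
H2 returns 19
= 19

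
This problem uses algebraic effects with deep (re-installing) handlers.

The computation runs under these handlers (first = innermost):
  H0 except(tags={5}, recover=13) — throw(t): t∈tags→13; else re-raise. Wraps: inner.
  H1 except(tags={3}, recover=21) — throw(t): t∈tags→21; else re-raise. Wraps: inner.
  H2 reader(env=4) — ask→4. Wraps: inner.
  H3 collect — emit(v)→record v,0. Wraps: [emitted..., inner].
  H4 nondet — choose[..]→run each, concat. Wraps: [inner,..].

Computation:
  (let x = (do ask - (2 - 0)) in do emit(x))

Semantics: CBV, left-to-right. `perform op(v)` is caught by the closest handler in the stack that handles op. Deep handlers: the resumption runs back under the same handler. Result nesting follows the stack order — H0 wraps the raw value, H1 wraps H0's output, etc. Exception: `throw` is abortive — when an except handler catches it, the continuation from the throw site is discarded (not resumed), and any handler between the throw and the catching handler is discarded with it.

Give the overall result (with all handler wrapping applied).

Evaluation trace:
ask @ H2 ⇒ 4
emit(2) @ H3 ⇒ out+=2
H0 returns 0
H1 returns 0
H2 returns 0
H3 returns [2, 0]
H4 returns [[2, 0]]
= [[2, 0]]

Answer: [[2, 0]]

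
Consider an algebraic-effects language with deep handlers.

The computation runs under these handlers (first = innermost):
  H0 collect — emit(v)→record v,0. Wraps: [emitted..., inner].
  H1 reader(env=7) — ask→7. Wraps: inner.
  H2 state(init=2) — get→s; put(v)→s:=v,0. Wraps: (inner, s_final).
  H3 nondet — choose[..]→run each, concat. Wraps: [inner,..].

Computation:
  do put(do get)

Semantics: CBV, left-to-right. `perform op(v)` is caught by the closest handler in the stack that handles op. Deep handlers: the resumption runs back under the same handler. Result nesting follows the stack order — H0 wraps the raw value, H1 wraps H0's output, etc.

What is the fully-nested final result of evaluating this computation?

Answer: [([0], 2)]

Working:
get @ H2 ⇒ 2
put(2) @ H2 ⇒ s:=2
H0 returns [0]
H1 returns [0]
H2 returns ([0], 2)
H3 returns [([0], 2)]
= [([0], 2)]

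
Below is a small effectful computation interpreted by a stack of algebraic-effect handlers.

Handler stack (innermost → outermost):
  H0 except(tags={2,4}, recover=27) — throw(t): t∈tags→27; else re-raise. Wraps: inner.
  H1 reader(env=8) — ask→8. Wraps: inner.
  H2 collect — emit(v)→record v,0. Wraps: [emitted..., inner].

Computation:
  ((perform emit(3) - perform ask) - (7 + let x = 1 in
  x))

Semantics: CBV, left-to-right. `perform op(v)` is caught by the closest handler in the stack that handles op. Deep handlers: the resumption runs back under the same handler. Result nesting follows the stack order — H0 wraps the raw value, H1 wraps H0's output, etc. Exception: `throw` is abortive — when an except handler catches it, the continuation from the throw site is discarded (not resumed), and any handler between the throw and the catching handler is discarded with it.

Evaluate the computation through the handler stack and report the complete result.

Answer: [3, -16]

Evaluation trace:
emit(3) @ H2 ⇒ out+=3
ask @ H1 ⇒ 8
H0 returns -16
H1 returns -16
H2 returns [3, -16]
= [3, -16]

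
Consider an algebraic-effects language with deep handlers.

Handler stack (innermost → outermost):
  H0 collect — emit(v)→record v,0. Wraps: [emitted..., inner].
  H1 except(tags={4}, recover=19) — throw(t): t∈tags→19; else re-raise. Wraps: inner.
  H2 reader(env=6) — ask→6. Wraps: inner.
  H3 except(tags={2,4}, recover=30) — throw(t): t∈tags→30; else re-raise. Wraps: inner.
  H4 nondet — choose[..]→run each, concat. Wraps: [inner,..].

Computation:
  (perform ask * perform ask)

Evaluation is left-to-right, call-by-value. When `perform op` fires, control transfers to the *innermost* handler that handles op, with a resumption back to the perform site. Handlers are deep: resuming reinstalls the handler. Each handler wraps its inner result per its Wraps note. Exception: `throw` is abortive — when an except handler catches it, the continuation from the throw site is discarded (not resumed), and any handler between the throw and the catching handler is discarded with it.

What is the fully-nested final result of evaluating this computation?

Answer: [[36]]

Step-by-step:
ask @ H2 ⇒ 6
ask @ H2 ⇒ 6
H0 returns [36]
H1 returns [36]
H2 returns [36]
H3 returns [36]
H4 returns [[36]]
= [[36]]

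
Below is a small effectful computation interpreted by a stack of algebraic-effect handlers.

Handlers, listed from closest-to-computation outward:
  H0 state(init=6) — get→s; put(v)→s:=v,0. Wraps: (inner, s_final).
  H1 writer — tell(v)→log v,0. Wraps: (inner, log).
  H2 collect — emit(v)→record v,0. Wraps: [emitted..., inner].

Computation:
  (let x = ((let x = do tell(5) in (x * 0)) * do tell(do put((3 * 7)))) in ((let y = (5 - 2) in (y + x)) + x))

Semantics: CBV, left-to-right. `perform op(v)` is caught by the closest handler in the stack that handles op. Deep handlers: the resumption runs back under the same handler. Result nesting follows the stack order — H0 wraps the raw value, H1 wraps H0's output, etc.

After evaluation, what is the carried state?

Answer: 21

Step-by-step:
tell(5) @ H1 ⇒ log+=5
put(21) @ H0 ⇒ s:=21
tell(0) @ H1 ⇒ log+=0
H0 returns (3, 21)
H1 returns ((3, 21), (5, 0))
H2 returns [((3, 21), (5, 0))]
= [((3, 21), (5, 0))]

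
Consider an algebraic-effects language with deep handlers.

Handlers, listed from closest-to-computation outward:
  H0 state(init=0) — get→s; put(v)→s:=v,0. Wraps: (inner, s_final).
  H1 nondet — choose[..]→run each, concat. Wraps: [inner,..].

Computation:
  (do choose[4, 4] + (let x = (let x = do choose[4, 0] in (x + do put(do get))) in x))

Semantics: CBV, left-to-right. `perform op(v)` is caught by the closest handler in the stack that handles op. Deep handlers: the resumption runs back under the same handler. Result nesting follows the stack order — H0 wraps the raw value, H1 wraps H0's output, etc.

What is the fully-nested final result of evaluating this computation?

Working:
choose[4, 4] @ H1
  branch[0] choose=4:
    choose[4, 0] @ H1
      branch[0] choose=4:
        get @ H0 ⇒ 0
        put(0) @ H0 ⇒ s:=0
        H0 returns (8, 0)
        H1 returns [(8, 0)]
      branch[1] choose=0:
        get @ H0 ⇒ 0
        put(0) @ H0 ⇒ s:=0
        H0 returns (4, 0)
        H1 returns [(4, 0)]
  branch[1] choose=4:
    choose[4, 0] @ H1
      branch[0] choose=4:
        get @ H0 ⇒ 0
        put(0) @ H0 ⇒ s:=0
        H0 returns (8, 0)
        H1 returns [(8, 0)]
      branch[1] choose=0:
        get @ H0 ⇒ 0
        put(0) @ H0 ⇒ s:=0
        H0 returns (4, 0)
        H1 returns [(4, 0)]
= [(8, 0), (4, 0), (8, 0), (4, 0)]

Answer: [(8, 0), (4, 0), (8, 0), (4, 0)]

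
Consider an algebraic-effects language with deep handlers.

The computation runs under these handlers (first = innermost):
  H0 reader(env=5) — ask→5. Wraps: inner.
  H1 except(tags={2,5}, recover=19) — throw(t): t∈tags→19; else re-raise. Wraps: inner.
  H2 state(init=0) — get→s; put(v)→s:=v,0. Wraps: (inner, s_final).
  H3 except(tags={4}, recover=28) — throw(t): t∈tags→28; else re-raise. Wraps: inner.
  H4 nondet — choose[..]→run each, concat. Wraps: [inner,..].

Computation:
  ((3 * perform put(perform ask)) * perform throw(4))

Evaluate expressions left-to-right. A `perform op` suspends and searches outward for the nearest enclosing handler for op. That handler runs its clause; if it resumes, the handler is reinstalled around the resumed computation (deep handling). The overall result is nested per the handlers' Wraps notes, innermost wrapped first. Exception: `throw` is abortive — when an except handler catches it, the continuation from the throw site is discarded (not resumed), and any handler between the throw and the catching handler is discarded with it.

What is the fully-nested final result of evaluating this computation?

Evaluation trace:
ask @ H0 ⇒ 5
put(5) @ H2 ⇒ s:=5
throw(4) @ H1 re-raised
throw(4) @ H3 caught ⇒ 28
H4 returns [28]
= [28]

Answer: [28]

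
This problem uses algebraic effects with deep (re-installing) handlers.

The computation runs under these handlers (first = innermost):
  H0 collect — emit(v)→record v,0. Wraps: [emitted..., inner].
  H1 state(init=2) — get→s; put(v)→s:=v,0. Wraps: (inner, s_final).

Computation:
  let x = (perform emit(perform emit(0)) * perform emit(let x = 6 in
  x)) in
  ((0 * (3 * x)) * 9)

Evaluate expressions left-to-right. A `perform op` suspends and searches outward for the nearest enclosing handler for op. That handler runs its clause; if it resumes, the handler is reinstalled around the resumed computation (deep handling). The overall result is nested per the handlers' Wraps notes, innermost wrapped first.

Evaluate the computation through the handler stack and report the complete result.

Answer: ([0, 0, 6, 0], 2)

Step-by-step:
emit(0) @ H0 ⇒ out+=0
emit(0) @ H0 ⇒ out+=0
emit(6) @ H0 ⇒ out+=6
H0 returns [0, 0, 6, 0]
H1 returns ([0, 0, 6, 0], 2)
= ([0, 0, 6, 0], 2)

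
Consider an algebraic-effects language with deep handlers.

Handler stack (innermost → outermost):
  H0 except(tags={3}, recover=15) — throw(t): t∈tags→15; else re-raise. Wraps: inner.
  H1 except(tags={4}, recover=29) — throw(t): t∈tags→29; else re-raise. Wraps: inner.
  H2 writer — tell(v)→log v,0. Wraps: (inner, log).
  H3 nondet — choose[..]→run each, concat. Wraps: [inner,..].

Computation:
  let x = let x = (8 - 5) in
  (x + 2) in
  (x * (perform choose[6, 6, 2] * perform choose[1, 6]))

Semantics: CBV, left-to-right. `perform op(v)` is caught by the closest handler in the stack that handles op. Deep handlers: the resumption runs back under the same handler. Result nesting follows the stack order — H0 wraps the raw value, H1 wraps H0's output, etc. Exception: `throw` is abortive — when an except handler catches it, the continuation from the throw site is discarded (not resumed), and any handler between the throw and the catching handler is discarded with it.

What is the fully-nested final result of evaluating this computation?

Working:
choose[6, 6, 2] @ H3
  branch[0] choose=6:
    choose[1, 6] @ H3
      branch[0] choose=1:
        H0 returns 30
        H1 returns 30
        H2 returns (30, ())
        H3 returns [(30, ())]
      branch[1] choose=6:
        H0 returns 180
        H1 returns 180
        H2 returns (180, ())
        H3 returns [(180, ())]
  branch[1] choose=6:
    choose[1, 6] @ H3
      branch[0] choose=1:
        H0 returns 30
        H1 returns 30
        H2 returns (30, ())
        H3 returns [(30, ())]
      branch[1] choose=6:
        H0 returns 180
        H1 returns 180
        H2 returns (180, ())
        H3 returns [(180, ())]
  branch[2] choose=2:
    choose[1, 6] @ H3
      branch[0] choose=1:
        H0 returns 10
        H1 returns 10
        H2 returns (10, ())
        H3 returns [(10, ())]
      branch[1] choose=6:
        H0 returns 60
        H1 returns 60
        H2 returns (60, ())
        H3 returns [(60, ())]
= [(30, ()), (180, ()), (30, ()), (180, ()), (10, ()), (60, ())]

Answer: [(30, ()), (180, ()), (30, ()), (180, ()), (10, ()), (60, ())]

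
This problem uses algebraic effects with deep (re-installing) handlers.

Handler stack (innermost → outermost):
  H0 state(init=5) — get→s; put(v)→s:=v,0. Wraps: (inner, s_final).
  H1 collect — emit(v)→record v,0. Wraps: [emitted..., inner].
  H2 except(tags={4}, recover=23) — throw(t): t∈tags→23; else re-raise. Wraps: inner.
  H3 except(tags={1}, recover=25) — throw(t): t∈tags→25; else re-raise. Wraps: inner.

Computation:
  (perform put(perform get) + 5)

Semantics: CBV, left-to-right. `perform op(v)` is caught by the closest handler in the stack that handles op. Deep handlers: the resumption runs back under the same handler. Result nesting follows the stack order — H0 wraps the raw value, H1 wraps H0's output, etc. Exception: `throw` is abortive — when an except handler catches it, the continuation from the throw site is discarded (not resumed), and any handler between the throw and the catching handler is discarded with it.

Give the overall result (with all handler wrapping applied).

Answer: [(5, 5)]

Step-by-step:
get @ H0 ⇒ 5
put(5) @ H0 ⇒ s:=5
H0 returns (5, 5)
H1 returns [(5, 5)]
H2 returns [(5, 5)]
H3 returns [(5, 5)]
= [(5, 5)]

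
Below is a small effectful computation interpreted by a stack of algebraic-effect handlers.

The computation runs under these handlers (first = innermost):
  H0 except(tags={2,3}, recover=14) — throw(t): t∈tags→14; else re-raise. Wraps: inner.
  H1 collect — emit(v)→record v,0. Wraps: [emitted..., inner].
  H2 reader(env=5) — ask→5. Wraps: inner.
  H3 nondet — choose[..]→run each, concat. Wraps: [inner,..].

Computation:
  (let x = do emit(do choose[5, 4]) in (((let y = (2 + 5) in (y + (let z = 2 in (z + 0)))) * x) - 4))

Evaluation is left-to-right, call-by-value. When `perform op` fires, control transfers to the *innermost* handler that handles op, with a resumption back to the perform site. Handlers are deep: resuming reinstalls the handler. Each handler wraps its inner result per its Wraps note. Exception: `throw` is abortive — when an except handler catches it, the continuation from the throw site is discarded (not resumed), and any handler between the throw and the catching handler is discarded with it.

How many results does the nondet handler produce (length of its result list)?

Evaluation trace:
choose[5, 4] @ H3
  branch[0] choose=5:
    emit(5) @ H1 ⇒ out+=5
    H0 returns -4
    H1 returns [5, -4]
    H2 returns [5, -4]
    H3 returns [[5, -4]]
  branch[1] choose=4:
    emit(4) @ H1 ⇒ out+=4
    H0 returns -4
    H1 returns [4, -4]
    H2 returns [4, -4]
    H3 returns [[4, -4]]
= [[5, -4], [4, -4]]

Answer: 2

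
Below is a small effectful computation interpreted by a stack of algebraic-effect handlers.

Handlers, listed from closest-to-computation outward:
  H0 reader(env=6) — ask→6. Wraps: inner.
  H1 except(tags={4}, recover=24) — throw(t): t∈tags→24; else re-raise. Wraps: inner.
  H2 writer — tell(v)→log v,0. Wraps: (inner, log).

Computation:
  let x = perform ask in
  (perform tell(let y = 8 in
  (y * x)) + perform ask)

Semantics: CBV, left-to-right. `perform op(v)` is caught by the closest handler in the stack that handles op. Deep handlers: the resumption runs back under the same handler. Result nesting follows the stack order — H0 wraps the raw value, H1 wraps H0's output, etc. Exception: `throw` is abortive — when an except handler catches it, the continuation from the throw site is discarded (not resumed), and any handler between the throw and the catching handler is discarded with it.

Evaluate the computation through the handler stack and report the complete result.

Step-by-step:
ask @ H0 ⇒ 6
tell(48) @ H2 ⇒ log+=48
ask @ H0 ⇒ 6
H0 returns 6
H1 returns 6
H2 returns (6, (48))
= (6, (48))

Answer: (6, (48))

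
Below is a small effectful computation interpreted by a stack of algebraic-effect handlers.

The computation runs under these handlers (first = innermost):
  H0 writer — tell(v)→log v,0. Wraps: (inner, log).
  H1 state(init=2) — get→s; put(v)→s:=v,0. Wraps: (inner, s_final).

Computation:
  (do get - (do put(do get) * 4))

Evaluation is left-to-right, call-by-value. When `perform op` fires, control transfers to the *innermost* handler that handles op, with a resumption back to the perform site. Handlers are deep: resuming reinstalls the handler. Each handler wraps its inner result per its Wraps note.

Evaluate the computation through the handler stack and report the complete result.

Answer: ((2, ()), 2)

Step-by-step:
get @ H1 ⇒ 2
get @ H1 ⇒ 2
put(2) @ H1 ⇒ s:=2
H0 returns (2, ())
H1 returns ((2, ()), 2)
= ((2, ()), 2)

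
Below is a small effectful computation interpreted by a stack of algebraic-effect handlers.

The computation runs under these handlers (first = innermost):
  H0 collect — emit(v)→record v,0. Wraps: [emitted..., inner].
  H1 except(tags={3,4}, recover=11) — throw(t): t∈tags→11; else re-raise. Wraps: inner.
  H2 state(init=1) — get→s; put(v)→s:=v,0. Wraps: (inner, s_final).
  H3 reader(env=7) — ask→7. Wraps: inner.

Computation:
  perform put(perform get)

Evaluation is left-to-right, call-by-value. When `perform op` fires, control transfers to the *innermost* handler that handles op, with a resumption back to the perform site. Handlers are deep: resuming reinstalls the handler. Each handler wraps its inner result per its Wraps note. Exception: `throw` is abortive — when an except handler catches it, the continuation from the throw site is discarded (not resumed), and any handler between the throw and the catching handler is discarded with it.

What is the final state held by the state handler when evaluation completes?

Step-by-step:
get @ H2 ⇒ 1
put(1) @ H2 ⇒ s:=1
H0 returns [0]
H1 returns [0]
H2 returns ([0], 1)
H3 returns ([0], 1)
= ([0], 1)

Answer: 1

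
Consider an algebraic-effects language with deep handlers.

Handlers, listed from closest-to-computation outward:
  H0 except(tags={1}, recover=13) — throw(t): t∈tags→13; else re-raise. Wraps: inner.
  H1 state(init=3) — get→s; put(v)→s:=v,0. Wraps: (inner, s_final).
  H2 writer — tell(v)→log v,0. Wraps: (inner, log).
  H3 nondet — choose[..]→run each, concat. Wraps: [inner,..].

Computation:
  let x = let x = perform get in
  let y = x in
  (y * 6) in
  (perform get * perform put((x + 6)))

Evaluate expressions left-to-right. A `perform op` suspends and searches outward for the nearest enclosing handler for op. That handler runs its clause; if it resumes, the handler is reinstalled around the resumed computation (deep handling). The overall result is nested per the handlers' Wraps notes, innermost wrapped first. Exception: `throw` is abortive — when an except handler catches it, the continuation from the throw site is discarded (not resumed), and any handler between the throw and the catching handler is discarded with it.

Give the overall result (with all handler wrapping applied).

Answer: [((0, 24), ())]

Step-by-step:
get @ H1 ⇒ 3
get @ H1 ⇒ 3
put(24) @ H1 ⇒ s:=24
H0 returns 0
H1 returns (0, 24)
H2 returns ((0, 24), ())
H3 returns [((0, 24), ())]
= [((0, 24), ())]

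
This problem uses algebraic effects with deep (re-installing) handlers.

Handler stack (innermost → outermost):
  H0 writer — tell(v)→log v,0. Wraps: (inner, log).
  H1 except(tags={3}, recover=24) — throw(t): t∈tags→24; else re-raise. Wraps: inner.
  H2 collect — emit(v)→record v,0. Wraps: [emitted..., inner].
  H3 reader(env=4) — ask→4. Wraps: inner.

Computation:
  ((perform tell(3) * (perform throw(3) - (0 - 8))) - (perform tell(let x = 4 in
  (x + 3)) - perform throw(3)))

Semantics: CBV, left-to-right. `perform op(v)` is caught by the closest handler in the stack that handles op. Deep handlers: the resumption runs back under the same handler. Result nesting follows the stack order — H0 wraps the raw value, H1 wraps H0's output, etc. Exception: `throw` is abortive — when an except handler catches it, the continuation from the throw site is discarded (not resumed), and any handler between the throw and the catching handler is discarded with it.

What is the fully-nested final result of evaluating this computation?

Answer: [24]

Working:
tell(3) @ H0 ⇒ log+=3
throw(3) @ H1 caught ⇒ 24
H2 returns [24]
H3 returns [24]
= [24]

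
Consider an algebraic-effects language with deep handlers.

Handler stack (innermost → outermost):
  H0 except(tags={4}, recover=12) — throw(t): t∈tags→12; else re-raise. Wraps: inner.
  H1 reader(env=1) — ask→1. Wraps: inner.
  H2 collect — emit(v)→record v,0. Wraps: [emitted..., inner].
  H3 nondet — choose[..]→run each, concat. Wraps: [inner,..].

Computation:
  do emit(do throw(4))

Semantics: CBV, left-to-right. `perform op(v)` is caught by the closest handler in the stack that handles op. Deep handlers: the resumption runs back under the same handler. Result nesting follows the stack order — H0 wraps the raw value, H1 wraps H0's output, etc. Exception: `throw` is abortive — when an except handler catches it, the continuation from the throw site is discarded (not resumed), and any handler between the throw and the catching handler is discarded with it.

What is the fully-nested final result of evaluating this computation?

Answer: [[12]]

Step-by-step:
throw(4) @ H0 caught ⇒ 12
H1 returns 12
H2 returns [12]
H3 returns [[12]]
= [[12]]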